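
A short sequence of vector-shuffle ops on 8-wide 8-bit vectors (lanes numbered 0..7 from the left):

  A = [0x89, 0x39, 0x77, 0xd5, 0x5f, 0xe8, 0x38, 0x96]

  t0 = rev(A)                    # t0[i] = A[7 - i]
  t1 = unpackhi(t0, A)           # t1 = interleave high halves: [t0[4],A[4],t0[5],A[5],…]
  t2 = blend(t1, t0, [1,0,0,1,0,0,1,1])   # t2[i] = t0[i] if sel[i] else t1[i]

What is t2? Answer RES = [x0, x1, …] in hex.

→ t0 |96|38|e8|5f|d5|77|39|89|
→ t1 |d5|5f|77|e8|39|38|89|96|
→ t2 |96|5f|77|5f|39|38|39|89|

RES = [0x96, 0x5f, 0x77, 0x5f, 0x39, 0x38, 0x39, 0x89]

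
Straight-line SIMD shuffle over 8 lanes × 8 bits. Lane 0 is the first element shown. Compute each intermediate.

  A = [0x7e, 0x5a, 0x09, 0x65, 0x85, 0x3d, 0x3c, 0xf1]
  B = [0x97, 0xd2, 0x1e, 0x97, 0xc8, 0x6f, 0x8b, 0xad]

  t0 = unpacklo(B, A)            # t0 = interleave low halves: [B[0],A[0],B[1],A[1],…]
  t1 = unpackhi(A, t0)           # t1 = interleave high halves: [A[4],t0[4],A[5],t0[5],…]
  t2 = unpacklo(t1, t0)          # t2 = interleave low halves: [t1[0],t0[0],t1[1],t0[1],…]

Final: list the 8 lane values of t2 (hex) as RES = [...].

t0 = [0x97, 0x7e, 0xd2, 0x5a, 0x1e, 0x09, 0x97, 0x65]
t1 = [0x85, 0x1e, 0x3d, 0x09, 0x3c, 0x97, 0xf1, 0x65]
t2 = [0x85, 0x97, 0x1e, 0x7e, 0x3d, 0xd2, 0x09, 0x5a]

RES = [0x85, 0x97, 0x1e, 0x7e, 0x3d, 0xd2, 0x09, 0x5a]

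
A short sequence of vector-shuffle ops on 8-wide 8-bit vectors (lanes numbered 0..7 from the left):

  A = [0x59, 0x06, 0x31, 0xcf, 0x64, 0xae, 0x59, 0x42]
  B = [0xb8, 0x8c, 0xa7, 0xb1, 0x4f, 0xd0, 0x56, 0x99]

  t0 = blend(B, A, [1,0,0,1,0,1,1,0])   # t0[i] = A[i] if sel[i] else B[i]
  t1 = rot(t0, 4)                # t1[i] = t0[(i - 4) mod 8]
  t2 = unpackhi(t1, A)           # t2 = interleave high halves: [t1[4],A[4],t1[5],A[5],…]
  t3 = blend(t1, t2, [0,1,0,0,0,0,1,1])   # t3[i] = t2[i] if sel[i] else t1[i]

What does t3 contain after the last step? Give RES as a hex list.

→ t0 |59|8c|a7|cf|4f|ae|59|99|
→ t1 |4f|ae|59|99|59|8c|a7|cf|
→ t2 |59|64|8c|ae|a7|59|cf|42|
→ t3 |4f|64|59|99|59|8c|cf|42|

RES = [ 0x4f  0x64  0x59  0x99  0x59  0x8c  0xcf  0x42 ]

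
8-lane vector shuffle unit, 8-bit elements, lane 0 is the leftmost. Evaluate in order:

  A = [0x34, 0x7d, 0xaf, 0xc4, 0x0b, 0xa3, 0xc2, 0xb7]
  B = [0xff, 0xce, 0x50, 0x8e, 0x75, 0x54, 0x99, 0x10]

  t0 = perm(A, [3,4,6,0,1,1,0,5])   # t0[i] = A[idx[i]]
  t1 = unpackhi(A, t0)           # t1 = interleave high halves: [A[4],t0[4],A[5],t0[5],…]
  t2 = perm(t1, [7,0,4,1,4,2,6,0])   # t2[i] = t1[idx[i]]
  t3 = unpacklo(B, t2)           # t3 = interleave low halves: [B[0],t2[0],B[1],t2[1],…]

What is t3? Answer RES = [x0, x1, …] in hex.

RES = [0xff, 0xa3, 0xce, 0x0b, 0x50, 0xc2, 0x8e, 0x7d]

→ t0 |c4|0b|c2|34|7d|7d|34|a3|
→ t1 |0b|7d|a3|7d|c2|34|b7|a3|
→ t2 |a3|0b|c2|7d|c2|a3|b7|0b|
→ t3 |ff|a3|ce|0b|50|c2|8e|7d|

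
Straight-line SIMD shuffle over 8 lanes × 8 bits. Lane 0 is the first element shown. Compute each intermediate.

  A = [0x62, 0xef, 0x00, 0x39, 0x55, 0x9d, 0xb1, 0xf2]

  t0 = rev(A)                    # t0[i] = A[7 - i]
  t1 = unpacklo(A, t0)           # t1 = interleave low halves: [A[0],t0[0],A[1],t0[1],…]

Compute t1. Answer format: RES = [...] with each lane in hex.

  t0: f2 b1 9d 55 39 00 ef 62
  t1: 62 f2 ef b1 00 9d 39 55

RES = [ 0x62  0xf2  0xef  0xb1  0x00  0x9d  0x39  0x55 ]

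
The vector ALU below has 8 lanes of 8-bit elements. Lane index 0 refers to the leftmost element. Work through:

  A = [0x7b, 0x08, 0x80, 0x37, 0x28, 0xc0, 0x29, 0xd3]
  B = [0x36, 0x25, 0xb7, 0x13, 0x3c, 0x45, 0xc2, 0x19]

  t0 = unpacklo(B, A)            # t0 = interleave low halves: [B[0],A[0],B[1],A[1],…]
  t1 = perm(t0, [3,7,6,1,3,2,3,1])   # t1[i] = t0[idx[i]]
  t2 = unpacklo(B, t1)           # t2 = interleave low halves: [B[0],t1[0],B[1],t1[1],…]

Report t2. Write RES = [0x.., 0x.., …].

RES = [ 0x36  0x08  0x25  0x37  0xb7  0x13  0x13  0x7b ]

t0 = [0x36, 0x7b, 0x25, 0x08, 0xb7, 0x80, 0x13, 0x37]
t1 = [0x08, 0x37, 0x13, 0x7b, 0x08, 0x25, 0x08, 0x7b]
t2 = [0x36, 0x08, 0x25, 0x37, 0xb7, 0x13, 0x13, 0x7b]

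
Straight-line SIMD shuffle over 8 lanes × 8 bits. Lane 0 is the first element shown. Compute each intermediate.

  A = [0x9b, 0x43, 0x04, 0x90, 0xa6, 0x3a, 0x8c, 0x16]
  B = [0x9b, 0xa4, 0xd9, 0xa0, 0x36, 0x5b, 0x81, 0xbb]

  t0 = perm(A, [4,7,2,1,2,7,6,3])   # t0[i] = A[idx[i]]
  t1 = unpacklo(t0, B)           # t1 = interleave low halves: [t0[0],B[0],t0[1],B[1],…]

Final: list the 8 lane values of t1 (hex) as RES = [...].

RES = [ 0xa6  0x9b  0x16  0xa4  0x04  0xd9  0x43  0xa0 ]

  t0: a6 16 04 43 04 16 8c 90
  t1: a6 9b 16 a4 04 d9 43 a0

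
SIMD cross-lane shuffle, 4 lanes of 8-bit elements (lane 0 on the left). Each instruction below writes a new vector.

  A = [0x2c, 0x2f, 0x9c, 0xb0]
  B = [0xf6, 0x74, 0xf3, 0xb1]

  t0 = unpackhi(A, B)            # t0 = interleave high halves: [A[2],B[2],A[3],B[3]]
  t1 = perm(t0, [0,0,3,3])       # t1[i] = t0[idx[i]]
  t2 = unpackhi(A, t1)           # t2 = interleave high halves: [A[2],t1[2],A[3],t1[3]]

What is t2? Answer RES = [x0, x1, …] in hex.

  t0: 9c f3 b0 b1
  t1: 9c 9c b1 b1
  t2: 9c b1 b0 b1

RES = [0x9c, 0xb1, 0xb0, 0xb1]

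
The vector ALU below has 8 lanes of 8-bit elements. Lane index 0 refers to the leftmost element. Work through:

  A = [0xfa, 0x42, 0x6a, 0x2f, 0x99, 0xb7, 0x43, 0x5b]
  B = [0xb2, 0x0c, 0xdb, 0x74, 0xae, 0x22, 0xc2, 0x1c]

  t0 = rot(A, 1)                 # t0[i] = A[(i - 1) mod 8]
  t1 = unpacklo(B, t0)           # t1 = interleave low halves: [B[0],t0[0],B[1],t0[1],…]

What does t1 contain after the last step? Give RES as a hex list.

RES = [ 0xb2  0x5b  0x0c  0xfa  0xdb  0x42  0x74  0x6a ]

  t0: 5b fa 42 6a 2f 99 b7 43
  t1: b2 5b 0c fa db 42 74 6a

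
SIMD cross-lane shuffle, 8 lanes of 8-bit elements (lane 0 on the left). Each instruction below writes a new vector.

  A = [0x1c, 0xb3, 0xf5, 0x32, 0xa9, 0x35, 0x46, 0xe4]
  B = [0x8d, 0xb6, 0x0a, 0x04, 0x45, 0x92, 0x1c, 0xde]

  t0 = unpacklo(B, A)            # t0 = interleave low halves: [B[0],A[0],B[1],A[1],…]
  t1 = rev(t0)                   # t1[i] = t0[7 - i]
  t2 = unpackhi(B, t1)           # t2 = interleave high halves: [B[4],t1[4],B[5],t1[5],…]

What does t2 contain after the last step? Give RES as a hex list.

  t0: 8d 1c b6 b3 0a f5 04 32
  t1: 32 04 f5 0a b3 b6 1c 8d
  t2: 45 b3 92 b6 1c 1c de 8d

RES = [0x45, 0xb3, 0x92, 0xb6, 0x1c, 0x1c, 0xde, 0x8d]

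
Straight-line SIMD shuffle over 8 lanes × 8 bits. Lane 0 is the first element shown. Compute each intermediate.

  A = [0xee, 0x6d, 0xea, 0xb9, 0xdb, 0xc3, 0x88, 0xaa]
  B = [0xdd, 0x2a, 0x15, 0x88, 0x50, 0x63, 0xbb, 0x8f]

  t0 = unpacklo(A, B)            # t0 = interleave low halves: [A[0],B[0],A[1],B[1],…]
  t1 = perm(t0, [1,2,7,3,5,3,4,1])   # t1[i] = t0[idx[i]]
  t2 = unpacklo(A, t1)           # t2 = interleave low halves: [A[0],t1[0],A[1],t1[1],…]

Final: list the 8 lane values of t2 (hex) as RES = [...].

  t0: ee dd 6d 2a ea 15 b9 88
  t1: dd 6d 88 2a 15 2a ea dd
  t2: ee dd 6d 6d ea 88 b9 2a

RES = [0xee, 0xdd, 0x6d, 0x6d, 0xea, 0x88, 0xb9, 0x2a]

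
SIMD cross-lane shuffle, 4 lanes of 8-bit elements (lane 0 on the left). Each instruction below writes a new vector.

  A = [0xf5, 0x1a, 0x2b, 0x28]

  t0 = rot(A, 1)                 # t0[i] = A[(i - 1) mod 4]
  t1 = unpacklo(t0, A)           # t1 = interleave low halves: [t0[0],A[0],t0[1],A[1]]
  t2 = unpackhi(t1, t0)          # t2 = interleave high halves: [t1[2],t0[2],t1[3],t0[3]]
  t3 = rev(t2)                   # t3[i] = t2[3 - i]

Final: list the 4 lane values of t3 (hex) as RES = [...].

RES = [0x2b, 0x1a, 0x1a, 0xf5]

→ t0 |28|f5|1a|2b|
→ t1 |28|f5|f5|1a|
→ t2 |f5|1a|1a|2b|
→ t3 |2b|1a|1a|f5|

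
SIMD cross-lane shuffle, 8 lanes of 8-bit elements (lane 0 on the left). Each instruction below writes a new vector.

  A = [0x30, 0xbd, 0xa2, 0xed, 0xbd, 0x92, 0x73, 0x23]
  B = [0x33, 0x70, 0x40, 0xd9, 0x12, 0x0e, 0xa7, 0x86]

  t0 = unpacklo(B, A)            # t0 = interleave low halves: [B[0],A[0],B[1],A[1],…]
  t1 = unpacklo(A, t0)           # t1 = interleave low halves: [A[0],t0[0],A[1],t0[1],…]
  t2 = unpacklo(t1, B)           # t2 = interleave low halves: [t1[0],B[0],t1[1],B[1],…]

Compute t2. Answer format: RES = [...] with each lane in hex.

RES = [ 0x30  0x33  0x33  0x70  0xbd  0x40  0x30  0xd9 ]

t0 = [0x33, 0x30, 0x70, 0xbd, 0x40, 0xa2, 0xd9, 0xed]
t1 = [0x30, 0x33, 0xbd, 0x30, 0xa2, 0x70, 0xed, 0xbd]
t2 = [0x30, 0x33, 0x33, 0x70, 0xbd, 0x40, 0x30, 0xd9]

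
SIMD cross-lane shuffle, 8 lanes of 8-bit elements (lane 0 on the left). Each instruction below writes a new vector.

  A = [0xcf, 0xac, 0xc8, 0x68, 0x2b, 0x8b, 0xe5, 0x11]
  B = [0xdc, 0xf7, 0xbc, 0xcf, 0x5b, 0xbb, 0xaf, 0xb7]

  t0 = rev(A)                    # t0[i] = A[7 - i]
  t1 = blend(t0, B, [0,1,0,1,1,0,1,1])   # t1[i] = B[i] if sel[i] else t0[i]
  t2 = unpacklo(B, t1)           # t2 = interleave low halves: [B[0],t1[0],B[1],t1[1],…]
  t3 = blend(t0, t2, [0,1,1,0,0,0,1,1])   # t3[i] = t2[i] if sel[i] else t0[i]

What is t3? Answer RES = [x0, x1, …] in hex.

  t0: 11 e5 8b 2b 68 c8 ac cf
  t1: 11 f7 8b cf 5b c8 af b7
  t2: dc 11 f7 f7 bc 8b cf cf
  t3: 11 11 f7 2b 68 c8 cf cf

RES = [ 0x11  0x11  0xf7  0x2b  0x68  0xc8  0xcf  0xcf ]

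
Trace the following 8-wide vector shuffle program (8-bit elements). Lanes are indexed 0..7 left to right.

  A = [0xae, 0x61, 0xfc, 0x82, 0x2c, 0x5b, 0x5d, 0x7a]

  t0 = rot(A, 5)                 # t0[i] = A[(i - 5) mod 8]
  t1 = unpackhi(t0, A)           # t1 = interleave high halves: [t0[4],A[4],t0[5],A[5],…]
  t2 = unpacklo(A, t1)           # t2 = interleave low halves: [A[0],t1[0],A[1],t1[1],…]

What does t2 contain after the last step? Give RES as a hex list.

RES = [ 0xae  0x7a  0x61  0x2c  0xfc  0xae  0x82  0x5b ]

t0 = [0x82, 0x2c, 0x5b, 0x5d, 0x7a, 0xae, 0x61, 0xfc]
t1 = [0x7a, 0x2c, 0xae, 0x5b, 0x61, 0x5d, 0xfc, 0x7a]
t2 = [0xae, 0x7a, 0x61, 0x2c, 0xfc, 0xae, 0x82, 0x5b]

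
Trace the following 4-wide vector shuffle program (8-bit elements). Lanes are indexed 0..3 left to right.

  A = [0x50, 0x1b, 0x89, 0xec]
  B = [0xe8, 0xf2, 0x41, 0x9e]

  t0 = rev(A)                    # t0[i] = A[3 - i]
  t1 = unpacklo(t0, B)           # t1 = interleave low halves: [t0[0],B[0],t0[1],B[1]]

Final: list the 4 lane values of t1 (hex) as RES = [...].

t0 = [0xec, 0x89, 0x1b, 0x50]
t1 = [0xec, 0xe8, 0x89, 0xf2]

RES = [ 0xec  0xe8  0x89  0xf2 ]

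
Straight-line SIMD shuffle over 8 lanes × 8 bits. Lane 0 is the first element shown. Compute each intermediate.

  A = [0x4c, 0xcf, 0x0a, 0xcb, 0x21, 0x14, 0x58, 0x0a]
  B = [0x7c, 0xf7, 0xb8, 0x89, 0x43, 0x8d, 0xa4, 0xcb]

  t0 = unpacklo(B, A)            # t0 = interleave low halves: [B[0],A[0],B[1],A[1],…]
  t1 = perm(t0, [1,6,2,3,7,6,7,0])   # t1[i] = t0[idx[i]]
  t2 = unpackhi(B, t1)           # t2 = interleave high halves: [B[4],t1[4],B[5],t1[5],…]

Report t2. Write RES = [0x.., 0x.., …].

RES = [0x43, 0xcb, 0x8d, 0x89, 0xa4, 0xcb, 0xcb, 0x7c]

→ t0 |7c|4c|f7|cf|b8|0a|89|cb|
→ t1 |4c|89|f7|cf|cb|89|cb|7c|
→ t2 |43|cb|8d|89|a4|cb|cb|7c|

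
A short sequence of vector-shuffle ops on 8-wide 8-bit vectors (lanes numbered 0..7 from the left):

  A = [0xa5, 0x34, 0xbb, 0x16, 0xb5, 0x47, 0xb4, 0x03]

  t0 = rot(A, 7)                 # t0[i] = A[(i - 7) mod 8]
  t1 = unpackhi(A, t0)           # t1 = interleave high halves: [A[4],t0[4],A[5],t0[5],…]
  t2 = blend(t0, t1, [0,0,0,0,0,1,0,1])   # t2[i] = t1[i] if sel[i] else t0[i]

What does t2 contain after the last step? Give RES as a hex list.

→ t0 |34|bb|16|b5|47|b4|03|a5|
→ t1 |b5|47|47|b4|b4|03|03|a5|
→ t2 |34|bb|16|b5|47|03|03|a5|

RES = [0x34, 0xbb, 0x16, 0xb5, 0x47, 0x03, 0x03, 0xa5]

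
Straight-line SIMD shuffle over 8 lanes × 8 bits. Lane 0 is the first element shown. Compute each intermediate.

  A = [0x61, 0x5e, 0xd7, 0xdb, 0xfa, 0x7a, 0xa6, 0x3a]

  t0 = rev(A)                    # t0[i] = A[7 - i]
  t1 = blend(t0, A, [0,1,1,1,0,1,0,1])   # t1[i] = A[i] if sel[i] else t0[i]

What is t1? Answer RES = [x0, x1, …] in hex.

→ t0 |3a|a6|7a|fa|db|d7|5e|61|
→ t1 |3a|5e|d7|db|db|7a|5e|3a|

RES = [0x3a, 0x5e, 0xd7, 0xdb, 0xdb, 0x7a, 0x5e, 0x3a]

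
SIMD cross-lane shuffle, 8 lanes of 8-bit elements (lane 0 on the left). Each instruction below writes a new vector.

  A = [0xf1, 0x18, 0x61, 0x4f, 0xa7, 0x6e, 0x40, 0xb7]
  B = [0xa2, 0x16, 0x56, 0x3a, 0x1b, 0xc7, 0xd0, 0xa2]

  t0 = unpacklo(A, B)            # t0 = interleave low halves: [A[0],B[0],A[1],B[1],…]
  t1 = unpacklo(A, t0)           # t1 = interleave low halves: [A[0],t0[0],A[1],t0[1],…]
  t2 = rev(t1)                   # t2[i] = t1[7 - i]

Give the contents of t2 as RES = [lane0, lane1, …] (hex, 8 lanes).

RES = [0x16, 0x4f, 0x18, 0x61, 0xa2, 0x18, 0xf1, 0xf1]

t0 = [0xf1, 0xa2, 0x18, 0x16, 0x61, 0x56, 0x4f, 0x3a]
t1 = [0xf1, 0xf1, 0x18, 0xa2, 0x61, 0x18, 0x4f, 0x16]
t2 = [0x16, 0x4f, 0x18, 0x61, 0xa2, 0x18, 0xf1, 0xf1]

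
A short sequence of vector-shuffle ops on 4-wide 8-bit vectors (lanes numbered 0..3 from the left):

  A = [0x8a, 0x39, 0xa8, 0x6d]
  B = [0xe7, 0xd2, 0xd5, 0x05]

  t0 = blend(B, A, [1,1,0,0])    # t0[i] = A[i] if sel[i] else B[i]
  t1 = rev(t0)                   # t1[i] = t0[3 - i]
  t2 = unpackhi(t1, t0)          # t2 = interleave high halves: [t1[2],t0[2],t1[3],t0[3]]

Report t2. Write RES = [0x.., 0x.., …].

RES = [0x39, 0xd5, 0x8a, 0x05]

→ t0 |8a|39|d5|05|
→ t1 |05|d5|39|8a|
→ t2 |39|d5|8a|05|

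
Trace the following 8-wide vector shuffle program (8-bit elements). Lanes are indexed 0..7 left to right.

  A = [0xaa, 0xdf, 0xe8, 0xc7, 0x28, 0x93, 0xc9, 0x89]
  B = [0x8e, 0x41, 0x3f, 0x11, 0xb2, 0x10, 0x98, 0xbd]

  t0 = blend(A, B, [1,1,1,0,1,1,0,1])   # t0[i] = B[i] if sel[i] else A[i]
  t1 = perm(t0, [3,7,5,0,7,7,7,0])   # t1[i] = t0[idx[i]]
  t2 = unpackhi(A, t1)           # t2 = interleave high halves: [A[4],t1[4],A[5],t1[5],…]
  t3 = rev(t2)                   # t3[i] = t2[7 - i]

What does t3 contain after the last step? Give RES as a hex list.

t0 = [0x8e, 0x41, 0x3f, 0xc7, 0xb2, 0x10, 0xc9, 0xbd]
t1 = [0xc7, 0xbd, 0x10, 0x8e, 0xbd, 0xbd, 0xbd, 0x8e]
t2 = [0x28, 0xbd, 0x93, 0xbd, 0xc9, 0xbd, 0x89, 0x8e]
t3 = [0x8e, 0x89, 0xbd, 0xc9, 0xbd, 0x93, 0xbd, 0x28]

RES = [ 0x8e  0x89  0xbd  0xc9  0xbd  0x93  0xbd  0x28 ]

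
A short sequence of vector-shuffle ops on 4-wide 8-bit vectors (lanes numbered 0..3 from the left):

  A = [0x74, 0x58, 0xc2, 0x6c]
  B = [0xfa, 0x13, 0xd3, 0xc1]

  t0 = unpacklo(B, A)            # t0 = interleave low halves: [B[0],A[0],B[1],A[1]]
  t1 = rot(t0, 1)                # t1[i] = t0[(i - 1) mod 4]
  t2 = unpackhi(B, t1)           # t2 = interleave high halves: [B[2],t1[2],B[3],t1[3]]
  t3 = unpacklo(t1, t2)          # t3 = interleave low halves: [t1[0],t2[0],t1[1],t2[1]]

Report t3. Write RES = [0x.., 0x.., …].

  t0: fa 74 13 58
  t1: 58 fa 74 13
  t2: d3 74 c1 13
  t3: 58 d3 fa 74

RES = [0x58, 0xd3, 0xfa, 0x74]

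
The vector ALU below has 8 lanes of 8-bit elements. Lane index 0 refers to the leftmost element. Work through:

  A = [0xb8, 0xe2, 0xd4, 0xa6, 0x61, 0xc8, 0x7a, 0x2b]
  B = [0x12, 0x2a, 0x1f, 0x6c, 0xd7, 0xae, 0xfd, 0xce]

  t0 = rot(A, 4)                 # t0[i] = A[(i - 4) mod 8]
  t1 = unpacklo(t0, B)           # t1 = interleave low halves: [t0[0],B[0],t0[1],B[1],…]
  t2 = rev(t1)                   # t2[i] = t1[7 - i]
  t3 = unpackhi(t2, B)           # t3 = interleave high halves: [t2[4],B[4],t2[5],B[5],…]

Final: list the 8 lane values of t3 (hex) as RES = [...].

→ t0 |61|c8|7a|2b|b8|e2|d4|a6|
→ t1 |61|12|c8|2a|7a|1f|2b|6c|
→ t2 |6c|2b|1f|7a|2a|c8|12|61|
→ t3 |2a|d7|c8|ae|12|fd|61|ce|

RES = [0x2a, 0xd7, 0xc8, 0xae, 0x12, 0xfd, 0x61, 0xce]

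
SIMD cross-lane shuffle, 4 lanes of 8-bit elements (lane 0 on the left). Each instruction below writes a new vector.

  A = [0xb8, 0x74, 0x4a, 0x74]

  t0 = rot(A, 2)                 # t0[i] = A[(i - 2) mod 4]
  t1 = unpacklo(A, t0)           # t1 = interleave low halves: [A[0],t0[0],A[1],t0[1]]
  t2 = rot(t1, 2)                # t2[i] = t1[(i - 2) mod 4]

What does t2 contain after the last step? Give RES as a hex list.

t0 = [0x4a, 0x74, 0xb8, 0x74]
t1 = [0xb8, 0x4a, 0x74, 0x74]
t2 = [0x74, 0x74, 0xb8, 0x4a]

RES = [ 0x74  0x74  0xb8  0x4a ]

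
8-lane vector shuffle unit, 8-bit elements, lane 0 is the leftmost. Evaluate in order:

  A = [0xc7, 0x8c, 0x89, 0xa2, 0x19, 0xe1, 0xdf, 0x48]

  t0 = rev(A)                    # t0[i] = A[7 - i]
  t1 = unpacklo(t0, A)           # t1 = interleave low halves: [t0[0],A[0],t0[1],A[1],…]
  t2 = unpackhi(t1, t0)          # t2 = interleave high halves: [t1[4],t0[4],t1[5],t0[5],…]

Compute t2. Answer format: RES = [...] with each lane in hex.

RES = [0xe1, 0xa2, 0x89, 0x89, 0x19, 0x8c, 0xa2, 0xc7]

→ t0 |48|df|e1|19|a2|89|8c|c7|
→ t1 |48|c7|df|8c|e1|89|19|a2|
→ t2 |e1|a2|89|89|19|8c|a2|c7|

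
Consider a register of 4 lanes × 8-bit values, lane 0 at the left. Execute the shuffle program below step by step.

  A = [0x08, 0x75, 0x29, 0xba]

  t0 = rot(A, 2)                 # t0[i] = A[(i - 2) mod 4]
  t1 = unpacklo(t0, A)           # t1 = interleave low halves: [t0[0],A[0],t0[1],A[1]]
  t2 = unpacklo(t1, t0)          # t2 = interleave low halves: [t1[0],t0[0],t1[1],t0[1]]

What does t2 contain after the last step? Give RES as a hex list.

RES = [ 0x29  0x29  0x08  0xba ]

→ t0 |29|ba|08|75|
→ t1 |29|08|ba|75|
→ t2 |29|29|08|ba|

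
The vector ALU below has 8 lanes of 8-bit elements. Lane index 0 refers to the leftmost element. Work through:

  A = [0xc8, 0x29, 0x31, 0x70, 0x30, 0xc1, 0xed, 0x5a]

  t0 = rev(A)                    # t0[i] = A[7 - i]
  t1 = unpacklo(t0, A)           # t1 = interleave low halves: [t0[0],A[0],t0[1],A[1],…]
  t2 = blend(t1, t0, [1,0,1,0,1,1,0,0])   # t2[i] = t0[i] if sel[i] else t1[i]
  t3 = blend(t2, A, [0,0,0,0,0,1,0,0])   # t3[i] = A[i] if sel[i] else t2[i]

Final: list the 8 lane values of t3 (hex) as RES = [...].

RES = [0x5a, 0xc8, 0xc1, 0x29, 0x70, 0xc1, 0x30, 0x70]

→ t0 |5a|ed|c1|30|70|31|29|c8|
→ t1 |5a|c8|ed|29|c1|31|30|70|
→ t2 |5a|c8|c1|29|70|31|30|70|
→ t3 |5a|c8|c1|29|70|c1|30|70|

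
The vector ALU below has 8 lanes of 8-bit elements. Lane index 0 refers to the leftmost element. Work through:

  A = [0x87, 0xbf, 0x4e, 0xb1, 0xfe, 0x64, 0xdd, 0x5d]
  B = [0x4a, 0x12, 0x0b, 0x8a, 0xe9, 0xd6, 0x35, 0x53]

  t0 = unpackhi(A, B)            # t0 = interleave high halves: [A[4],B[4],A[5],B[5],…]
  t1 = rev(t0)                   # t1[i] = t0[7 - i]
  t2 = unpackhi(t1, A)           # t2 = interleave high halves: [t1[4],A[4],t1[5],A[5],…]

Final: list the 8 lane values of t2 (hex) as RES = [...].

  t0: fe e9 64 d6 dd 35 5d 53
  t1: 53 5d 35 dd d6 64 e9 fe
  t2: d6 fe 64 64 e9 dd fe 5d

RES = [ 0xd6  0xfe  0x64  0x64  0xe9  0xdd  0xfe  0x5d ]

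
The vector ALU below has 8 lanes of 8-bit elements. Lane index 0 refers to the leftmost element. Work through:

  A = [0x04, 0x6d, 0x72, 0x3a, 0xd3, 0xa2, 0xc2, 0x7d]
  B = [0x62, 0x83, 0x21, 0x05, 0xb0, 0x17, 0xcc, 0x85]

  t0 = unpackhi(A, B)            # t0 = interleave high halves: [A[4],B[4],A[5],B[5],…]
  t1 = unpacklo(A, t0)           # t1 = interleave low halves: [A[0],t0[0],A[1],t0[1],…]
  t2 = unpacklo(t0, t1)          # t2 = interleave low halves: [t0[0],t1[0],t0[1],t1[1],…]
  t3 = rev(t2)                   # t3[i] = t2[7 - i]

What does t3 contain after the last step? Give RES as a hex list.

RES = [ 0xb0  0x17  0x6d  0xa2  0xd3  0xb0  0x04  0xd3 ]

→ t0 |d3|b0|a2|17|c2|cc|7d|85|
→ t1 |04|d3|6d|b0|72|a2|3a|17|
→ t2 |d3|04|b0|d3|a2|6d|17|b0|
→ t3 |b0|17|6d|a2|d3|b0|04|d3|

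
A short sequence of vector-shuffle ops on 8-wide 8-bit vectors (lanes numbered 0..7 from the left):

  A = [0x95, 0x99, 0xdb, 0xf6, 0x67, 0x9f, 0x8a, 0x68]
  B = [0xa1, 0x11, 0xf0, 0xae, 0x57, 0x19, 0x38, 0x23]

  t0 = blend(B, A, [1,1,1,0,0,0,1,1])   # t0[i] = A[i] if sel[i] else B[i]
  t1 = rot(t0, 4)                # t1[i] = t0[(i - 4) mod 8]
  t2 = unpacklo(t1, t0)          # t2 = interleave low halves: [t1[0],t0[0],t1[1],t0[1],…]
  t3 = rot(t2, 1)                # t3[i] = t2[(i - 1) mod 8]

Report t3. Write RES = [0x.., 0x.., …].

→ t0 |95|99|db|ae|57|19|8a|68|
→ t1 |57|19|8a|68|95|99|db|ae|
→ t2 |57|95|19|99|8a|db|68|ae|
→ t3 |ae|57|95|19|99|8a|db|68|

RES = [ 0xae  0x57  0x95  0x19  0x99  0x8a  0xdb  0x68 ]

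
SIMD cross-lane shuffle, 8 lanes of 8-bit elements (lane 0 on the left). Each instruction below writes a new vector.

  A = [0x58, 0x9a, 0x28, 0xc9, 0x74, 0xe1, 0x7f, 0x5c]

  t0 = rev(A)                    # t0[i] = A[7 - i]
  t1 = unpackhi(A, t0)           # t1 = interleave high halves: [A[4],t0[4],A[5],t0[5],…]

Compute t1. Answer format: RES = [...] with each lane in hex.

RES = [ 0x74  0xc9  0xe1  0x28  0x7f  0x9a  0x5c  0x58 ]

t0 = [0x5c, 0x7f, 0xe1, 0x74, 0xc9, 0x28, 0x9a, 0x58]
t1 = [0x74, 0xc9, 0xe1, 0x28, 0x7f, 0x9a, 0x5c, 0x58]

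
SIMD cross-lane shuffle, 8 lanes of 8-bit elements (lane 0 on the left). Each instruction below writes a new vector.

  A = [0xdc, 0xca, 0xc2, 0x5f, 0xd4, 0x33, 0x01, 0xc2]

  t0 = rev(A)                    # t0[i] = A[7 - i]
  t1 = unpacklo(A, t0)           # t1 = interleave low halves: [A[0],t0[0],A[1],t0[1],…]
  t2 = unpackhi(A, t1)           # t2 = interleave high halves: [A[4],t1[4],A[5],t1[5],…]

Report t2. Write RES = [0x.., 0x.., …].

→ t0 |c2|01|33|d4|5f|c2|ca|dc|
→ t1 |dc|c2|ca|01|c2|33|5f|d4|
→ t2 |d4|c2|33|33|01|5f|c2|d4|

RES = [ 0xd4  0xc2  0x33  0x33  0x01  0x5f  0xc2  0xd4 ]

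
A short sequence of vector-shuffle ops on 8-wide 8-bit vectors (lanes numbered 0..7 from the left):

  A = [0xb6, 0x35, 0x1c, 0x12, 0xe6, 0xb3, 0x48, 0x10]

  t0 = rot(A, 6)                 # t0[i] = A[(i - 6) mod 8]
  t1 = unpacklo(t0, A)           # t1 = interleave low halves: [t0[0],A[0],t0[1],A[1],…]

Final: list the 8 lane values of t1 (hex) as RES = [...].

RES = [0x1c, 0xb6, 0x12, 0x35, 0xe6, 0x1c, 0xb3, 0x12]

t0 = [0x1c, 0x12, 0xe6, 0xb3, 0x48, 0x10, 0xb6, 0x35]
t1 = [0x1c, 0xb6, 0x12, 0x35, 0xe6, 0x1c, 0xb3, 0x12]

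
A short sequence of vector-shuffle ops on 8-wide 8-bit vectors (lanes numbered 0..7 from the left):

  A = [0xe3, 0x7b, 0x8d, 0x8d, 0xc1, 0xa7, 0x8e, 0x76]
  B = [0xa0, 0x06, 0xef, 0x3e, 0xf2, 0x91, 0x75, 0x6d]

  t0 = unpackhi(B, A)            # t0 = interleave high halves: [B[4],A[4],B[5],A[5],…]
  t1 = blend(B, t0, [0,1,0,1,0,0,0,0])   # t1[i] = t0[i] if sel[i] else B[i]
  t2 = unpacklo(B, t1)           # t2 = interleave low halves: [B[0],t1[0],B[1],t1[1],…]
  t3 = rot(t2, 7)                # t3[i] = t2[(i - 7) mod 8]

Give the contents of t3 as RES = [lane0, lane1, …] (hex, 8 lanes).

RES = [ 0xa0  0x06  0xc1  0xef  0xef  0x3e  0xa7  0xa0 ]

  t0: f2 c1 91 a7 75 8e 6d 76
  t1: a0 c1 ef a7 f2 91 75 6d
  t2: a0 a0 06 c1 ef ef 3e a7
  t3: a0 06 c1 ef ef 3e a7 a0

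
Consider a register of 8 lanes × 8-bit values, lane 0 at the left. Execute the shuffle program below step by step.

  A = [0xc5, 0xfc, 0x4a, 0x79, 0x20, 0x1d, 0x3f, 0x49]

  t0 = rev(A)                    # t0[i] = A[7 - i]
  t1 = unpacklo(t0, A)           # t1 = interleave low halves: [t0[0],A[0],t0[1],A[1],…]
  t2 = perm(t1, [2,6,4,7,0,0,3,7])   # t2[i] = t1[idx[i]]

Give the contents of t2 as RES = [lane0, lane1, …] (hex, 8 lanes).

RES = [ 0x3f  0x20  0x1d  0x79  0x49  0x49  0xfc  0x79 ]

  t0: 49 3f 1d 20 79 4a fc c5
  t1: 49 c5 3f fc 1d 4a 20 79
  t2: 3f 20 1d 79 49 49 fc 79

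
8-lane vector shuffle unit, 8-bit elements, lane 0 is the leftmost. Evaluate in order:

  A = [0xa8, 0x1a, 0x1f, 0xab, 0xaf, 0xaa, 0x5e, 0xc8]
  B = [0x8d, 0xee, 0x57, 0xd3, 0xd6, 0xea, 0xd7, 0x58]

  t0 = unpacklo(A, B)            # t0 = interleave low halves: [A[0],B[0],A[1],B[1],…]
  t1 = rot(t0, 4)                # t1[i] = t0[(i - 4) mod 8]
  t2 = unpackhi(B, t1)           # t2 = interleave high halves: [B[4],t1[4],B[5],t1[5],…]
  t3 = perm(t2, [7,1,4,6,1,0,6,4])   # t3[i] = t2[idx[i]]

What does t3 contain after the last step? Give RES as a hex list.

t0 = [0xa8, 0x8d, 0x1a, 0xee, 0x1f, 0x57, 0xab, 0xd3]
t1 = [0x1f, 0x57, 0xab, 0xd3, 0xa8, 0x8d, 0x1a, 0xee]
t2 = [0xd6, 0xa8, 0xea, 0x8d, 0xd7, 0x1a, 0x58, 0xee]
t3 = [0xee, 0xa8, 0xd7, 0x58, 0xa8, 0xd6, 0x58, 0xd7]

RES = [0xee, 0xa8, 0xd7, 0x58, 0xa8, 0xd6, 0x58, 0xd7]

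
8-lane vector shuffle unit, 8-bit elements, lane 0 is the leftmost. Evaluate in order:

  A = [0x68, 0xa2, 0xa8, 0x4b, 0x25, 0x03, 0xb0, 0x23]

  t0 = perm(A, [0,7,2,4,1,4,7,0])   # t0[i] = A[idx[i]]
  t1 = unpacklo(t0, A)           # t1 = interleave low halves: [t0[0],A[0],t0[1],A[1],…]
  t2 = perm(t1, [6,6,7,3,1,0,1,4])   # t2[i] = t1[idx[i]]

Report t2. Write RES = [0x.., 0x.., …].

RES = [ 0x25  0x25  0x4b  0xa2  0x68  0x68  0x68  0xa8 ]

→ t0 |68|23|a8|25|a2|25|23|68|
→ t1 |68|68|23|a2|a8|a8|25|4b|
→ t2 |25|25|4b|a2|68|68|68|a8|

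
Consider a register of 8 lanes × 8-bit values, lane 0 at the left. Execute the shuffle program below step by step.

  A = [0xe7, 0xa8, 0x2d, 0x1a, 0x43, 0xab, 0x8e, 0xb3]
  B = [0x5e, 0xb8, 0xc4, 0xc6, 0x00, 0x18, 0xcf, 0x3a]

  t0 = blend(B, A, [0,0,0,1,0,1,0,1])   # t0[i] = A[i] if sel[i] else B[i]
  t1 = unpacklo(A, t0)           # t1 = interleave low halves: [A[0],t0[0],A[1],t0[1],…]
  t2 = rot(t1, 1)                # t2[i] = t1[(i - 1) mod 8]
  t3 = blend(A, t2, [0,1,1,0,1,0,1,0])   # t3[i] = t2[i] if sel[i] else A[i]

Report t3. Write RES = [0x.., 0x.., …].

RES = [0xe7, 0xe7, 0x5e, 0x1a, 0xb8, 0xab, 0xc4, 0xb3]

t0 = [0x5e, 0xb8, 0xc4, 0x1a, 0x00, 0xab, 0xcf, 0xb3]
t1 = [0xe7, 0x5e, 0xa8, 0xb8, 0x2d, 0xc4, 0x1a, 0x1a]
t2 = [0x1a, 0xe7, 0x5e, 0xa8, 0xb8, 0x2d, 0xc4, 0x1a]
t3 = [0xe7, 0xe7, 0x5e, 0x1a, 0xb8, 0xab, 0xc4, 0xb3]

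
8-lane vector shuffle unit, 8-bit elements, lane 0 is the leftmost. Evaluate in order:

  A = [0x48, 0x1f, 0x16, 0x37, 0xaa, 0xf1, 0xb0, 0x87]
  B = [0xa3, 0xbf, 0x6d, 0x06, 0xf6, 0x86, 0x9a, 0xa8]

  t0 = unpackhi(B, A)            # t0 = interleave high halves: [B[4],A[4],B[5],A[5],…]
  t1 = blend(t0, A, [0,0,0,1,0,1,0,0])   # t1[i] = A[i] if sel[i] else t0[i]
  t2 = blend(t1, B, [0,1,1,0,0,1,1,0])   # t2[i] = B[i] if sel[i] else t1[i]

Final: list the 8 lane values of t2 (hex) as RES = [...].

RES = [ 0xf6  0xbf  0x6d  0x37  0x9a  0x86  0x9a  0x87 ]

t0 = [0xf6, 0xaa, 0x86, 0xf1, 0x9a, 0xb0, 0xa8, 0x87]
t1 = [0xf6, 0xaa, 0x86, 0x37, 0x9a, 0xf1, 0xa8, 0x87]
t2 = [0xf6, 0xbf, 0x6d, 0x37, 0x9a, 0x86, 0x9a, 0x87]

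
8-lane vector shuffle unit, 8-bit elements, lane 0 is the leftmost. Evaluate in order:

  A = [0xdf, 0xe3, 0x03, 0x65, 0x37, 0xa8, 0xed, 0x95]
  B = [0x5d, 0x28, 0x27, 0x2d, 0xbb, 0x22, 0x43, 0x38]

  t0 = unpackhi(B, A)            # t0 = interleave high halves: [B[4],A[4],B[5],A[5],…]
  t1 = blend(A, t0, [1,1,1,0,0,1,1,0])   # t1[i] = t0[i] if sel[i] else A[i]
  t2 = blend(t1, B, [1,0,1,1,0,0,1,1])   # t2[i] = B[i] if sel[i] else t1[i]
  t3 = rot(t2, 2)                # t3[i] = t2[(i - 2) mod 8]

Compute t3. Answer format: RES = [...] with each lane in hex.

RES = [0x43, 0x38, 0x5d, 0x37, 0x27, 0x2d, 0x37, 0xed]

→ t0 |bb|37|22|a8|43|ed|38|95|
→ t1 |bb|37|22|65|37|ed|38|95|
→ t2 |5d|37|27|2d|37|ed|43|38|
→ t3 |43|38|5d|37|27|2d|37|ed|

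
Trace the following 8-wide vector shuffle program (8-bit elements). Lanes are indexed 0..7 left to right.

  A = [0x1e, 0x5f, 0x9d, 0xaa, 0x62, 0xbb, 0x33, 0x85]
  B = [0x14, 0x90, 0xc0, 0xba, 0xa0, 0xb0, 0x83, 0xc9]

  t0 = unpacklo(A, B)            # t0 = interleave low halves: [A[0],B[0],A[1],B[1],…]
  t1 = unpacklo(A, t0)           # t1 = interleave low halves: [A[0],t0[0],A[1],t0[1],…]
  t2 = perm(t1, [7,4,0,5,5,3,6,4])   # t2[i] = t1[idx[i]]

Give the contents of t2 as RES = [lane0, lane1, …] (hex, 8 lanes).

  t0: 1e 14 5f 90 9d c0 aa ba
  t1: 1e 1e 5f 14 9d 5f aa 90
  t2: 90 9d 1e 5f 5f 14 aa 9d

RES = [0x90, 0x9d, 0x1e, 0x5f, 0x5f, 0x14, 0xaa, 0x9d]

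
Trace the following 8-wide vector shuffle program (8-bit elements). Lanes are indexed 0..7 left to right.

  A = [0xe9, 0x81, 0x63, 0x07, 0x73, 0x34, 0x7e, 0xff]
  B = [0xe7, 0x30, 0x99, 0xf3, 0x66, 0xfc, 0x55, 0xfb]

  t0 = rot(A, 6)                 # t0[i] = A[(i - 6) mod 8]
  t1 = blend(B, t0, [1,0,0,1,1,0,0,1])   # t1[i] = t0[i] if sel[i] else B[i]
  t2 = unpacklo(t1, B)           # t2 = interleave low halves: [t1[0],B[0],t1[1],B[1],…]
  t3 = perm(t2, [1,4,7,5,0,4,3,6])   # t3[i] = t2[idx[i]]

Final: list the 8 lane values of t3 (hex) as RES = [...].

RES = [0xe7, 0x99, 0xf3, 0x99, 0x63, 0x99, 0x30, 0x34]

  t0: 63 07 73 34 7e ff e9 81
  t1: 63 30 99 34 7e fc 55 81
  t2: 63 e7 30 30 99 99 34 f3
  t3: e7 99 f3 99 63 99 30 34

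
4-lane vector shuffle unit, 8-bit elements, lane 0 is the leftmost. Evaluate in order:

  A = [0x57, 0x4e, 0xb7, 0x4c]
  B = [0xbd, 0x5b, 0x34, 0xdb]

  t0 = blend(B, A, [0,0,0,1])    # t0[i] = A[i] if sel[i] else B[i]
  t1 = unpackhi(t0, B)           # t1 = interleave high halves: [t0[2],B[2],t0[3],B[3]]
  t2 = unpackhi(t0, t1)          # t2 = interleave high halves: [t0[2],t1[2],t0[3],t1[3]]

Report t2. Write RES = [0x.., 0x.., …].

→ t0 |bd|5b|34|4c|
→ t1 |34|34|4c|db|
→ t2 |34|4c|4c|db|

RES = [ 0x34  0x4c  0x4c  0xdb ]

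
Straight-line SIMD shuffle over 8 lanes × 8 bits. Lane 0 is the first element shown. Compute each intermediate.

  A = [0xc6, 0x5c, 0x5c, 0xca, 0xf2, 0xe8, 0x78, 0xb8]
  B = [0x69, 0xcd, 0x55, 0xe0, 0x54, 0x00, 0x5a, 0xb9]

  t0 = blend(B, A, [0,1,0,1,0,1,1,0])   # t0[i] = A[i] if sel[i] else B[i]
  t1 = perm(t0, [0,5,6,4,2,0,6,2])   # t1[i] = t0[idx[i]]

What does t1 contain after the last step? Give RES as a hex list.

t0 = [0x69, 0x5c, 0x55, 0xca, 0x54, 0xe8, 0x78, 0xb9]
t1 = [0x69, 0xe8, 0x78, 0x54, 0x55, 0x69, 0x78, 0x55]

RES = [0x69, 0xe8, 0x78, 0x54, 0x55, 0x69, 0x78, 0x55]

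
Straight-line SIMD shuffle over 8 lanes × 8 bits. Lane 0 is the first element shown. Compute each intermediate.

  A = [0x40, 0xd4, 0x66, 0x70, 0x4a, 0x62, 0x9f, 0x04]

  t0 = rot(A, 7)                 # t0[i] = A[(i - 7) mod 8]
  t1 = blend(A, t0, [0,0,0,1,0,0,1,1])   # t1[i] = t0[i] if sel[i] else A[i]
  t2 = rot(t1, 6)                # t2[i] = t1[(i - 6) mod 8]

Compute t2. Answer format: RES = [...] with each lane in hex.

RES = [0x66, 0x4a, 0x4a, 0x62, 0x04, 0x40, 0x40, 0xd4]

t0 = [0xd4, 0x66, 0x70, 0x4a, 0x62, 0x9f, 0x04, 0x40]
t1 = [0x40, 0xd4, 0x66, 0x4a, 0x4a, 0x62, 0x04, 0x40]
t2 = [0x66, 0x4a, 0x4a, 0x62, 0x04, 0x40, 0x40, 0xd4]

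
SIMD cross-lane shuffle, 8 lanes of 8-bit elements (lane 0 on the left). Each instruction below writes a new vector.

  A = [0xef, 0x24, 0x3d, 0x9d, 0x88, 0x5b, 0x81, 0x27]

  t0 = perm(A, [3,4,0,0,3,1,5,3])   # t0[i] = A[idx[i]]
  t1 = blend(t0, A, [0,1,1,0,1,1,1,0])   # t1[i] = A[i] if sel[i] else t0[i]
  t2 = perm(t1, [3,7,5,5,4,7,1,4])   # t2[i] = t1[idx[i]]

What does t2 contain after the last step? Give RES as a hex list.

RES = [0xef, 0x9d, 0x5b, 0x5b, 0x88, 0x9d, 0x24, 0x88]

→ t0 |9d|88|ef|ef|9d|24|5b|9d|
→ t1 |9d|24|3d|ef|88|5b|81|9d|
→ t2 |ef|9d|5b|5b|88|9d|24|88|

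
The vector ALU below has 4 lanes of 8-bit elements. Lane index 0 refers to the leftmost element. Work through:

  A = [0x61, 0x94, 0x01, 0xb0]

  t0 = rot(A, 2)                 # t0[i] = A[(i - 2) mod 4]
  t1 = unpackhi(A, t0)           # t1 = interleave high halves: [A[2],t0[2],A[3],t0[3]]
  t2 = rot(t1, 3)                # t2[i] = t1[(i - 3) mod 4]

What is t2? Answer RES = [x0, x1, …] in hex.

  t0: 01 b0 61 94
  t1: 01 61 b0 94
  t2: 61 b0 94 01

RES = [0x61, 0xb0, 0x94, 0x01]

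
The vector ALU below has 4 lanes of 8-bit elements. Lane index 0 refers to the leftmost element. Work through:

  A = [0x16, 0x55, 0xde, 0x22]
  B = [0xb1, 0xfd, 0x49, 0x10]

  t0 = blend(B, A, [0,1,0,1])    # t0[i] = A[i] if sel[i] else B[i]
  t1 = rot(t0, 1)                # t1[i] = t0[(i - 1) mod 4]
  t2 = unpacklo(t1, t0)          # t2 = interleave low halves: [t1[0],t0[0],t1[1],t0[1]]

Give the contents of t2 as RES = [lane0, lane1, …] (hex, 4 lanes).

RES = [0x22, 0xb1, 0xb1, 0x55]

  t0: b1 55 49 22
  t1: 22 b1 55 49
  t2: 22 b1 b1 55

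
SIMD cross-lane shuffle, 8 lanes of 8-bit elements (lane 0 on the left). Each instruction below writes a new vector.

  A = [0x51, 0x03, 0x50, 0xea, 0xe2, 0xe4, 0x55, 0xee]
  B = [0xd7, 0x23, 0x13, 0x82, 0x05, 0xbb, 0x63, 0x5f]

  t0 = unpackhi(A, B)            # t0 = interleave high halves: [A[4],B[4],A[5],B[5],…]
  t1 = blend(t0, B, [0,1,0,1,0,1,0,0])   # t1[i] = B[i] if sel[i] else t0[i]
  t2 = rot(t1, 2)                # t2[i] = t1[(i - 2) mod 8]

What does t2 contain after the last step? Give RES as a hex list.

RES = [ 0xee  0x5f  0xe2  0x23  0xe4  0x82  0x55  0xbb ]

t0 = [0xe2, 0x05, 0xe4, 0xbb, 0x55, 0x63, 0xee, 0x5f]
t1 = [0xe2, 0x23, 0xe4, 0x82, 0x55, 0xbb, 0xee, 0x5f]
t2 = [0xee, 0x5f, 0xe2, 0x23, 0xe4, 0x82, 0x55, 0xbb]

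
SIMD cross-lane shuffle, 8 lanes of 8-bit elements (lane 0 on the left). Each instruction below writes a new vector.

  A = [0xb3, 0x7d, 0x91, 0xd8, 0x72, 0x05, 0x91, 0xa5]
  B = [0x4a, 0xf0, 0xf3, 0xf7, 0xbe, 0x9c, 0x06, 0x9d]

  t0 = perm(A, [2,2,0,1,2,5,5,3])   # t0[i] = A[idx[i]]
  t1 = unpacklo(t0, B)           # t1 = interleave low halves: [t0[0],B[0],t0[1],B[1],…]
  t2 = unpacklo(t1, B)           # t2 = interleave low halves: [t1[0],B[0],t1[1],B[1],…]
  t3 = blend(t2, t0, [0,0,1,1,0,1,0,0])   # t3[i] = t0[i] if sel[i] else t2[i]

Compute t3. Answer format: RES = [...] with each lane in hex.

  t0: 91 91 b3 7d 91 05 05 d8
  t1: 91 4a 91 f0 b3 f3 7d f7
  t2: 91 4a 4a f0 91 f3 f0 f7
  t3: 91 4a b3 7d 91 05 f0 f7

RES = [ 0x91  0x4a  0xb3  0x7d  0x91  0x05  0xf0  0xf7 ]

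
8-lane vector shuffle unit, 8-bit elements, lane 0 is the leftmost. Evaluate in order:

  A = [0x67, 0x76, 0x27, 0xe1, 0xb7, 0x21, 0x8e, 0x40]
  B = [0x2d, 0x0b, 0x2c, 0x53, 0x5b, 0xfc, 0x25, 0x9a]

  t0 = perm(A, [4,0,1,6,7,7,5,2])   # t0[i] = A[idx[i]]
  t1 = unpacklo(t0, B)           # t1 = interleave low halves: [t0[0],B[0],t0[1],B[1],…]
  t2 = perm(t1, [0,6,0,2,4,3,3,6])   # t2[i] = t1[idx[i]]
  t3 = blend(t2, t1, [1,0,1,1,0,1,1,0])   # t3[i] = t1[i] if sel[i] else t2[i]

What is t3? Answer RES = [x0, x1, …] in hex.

  t0: b7 67 76 8e 40 40 21 27
  t1: b7 2d 67 0b 76 2c 8e 53
  t2: b7 8e b7 67 76 0b 0b 8e
  t3: b7 8e 67 0b 76 2c 8e 8e

RES = [0xb7, 0x8e, 0x67, 0x0b, 0x76, 0x2c, 0x8e, 0x8e]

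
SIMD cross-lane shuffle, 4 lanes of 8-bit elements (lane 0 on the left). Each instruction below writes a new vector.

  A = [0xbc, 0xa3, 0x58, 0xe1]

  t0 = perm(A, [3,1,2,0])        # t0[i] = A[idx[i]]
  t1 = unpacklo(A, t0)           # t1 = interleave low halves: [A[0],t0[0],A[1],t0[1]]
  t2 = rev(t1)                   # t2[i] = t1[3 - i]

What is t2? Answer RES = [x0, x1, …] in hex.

t0 = [0xe1, 0xa3, 0x58, 0xbc]
t1 = [0xbc, 0xe1, 0xa3, 0xa3]
t2 = [0xa3, 0xa3, 0xe1, 0xbc]

RES = [ 0xa3  0xa3  0xe1  0xbc ]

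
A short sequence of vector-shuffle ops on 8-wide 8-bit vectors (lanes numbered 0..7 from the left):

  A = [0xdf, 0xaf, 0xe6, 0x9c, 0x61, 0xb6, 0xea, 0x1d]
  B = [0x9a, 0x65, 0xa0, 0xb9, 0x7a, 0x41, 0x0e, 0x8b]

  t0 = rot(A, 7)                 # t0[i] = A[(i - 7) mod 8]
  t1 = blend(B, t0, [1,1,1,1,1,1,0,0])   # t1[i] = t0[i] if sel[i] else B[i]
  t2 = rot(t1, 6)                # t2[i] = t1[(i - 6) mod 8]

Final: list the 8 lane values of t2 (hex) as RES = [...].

RES = [ 0x9c  0x61  0xb6  0xea  0x0e  0x8b  0xaf  0xe6 ]

  t0: af e6 9c 61 b6 ea 1d df
  t1: af e6 9c 61 b6 ea 0e 8b
  t2: 9c 61 b6 ea 0e 8b af e6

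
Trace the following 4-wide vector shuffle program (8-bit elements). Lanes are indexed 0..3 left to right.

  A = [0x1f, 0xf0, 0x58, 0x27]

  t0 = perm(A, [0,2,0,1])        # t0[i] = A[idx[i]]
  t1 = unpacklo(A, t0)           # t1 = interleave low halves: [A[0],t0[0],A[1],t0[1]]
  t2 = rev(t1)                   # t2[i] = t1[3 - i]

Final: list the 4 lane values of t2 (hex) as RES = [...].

RES = [ 0x58  0xf0  0x1f  0x1f ]

→ t0 |1f|58|1f|f0|
→ t1 |1f|1f|f0|58|
→ t2 |58|f0|1f|1f|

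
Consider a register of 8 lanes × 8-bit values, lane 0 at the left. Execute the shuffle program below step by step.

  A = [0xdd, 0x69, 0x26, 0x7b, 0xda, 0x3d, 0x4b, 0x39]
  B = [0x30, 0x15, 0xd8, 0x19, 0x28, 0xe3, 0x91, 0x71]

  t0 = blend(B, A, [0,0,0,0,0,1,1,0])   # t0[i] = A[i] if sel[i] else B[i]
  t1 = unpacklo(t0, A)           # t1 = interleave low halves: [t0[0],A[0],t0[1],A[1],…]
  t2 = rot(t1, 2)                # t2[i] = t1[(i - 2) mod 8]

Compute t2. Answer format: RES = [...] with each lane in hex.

RES = [ 0x19  0x7b  0x30  0xdd  0x15  0x69  0xd8  0x26 ]

t0 = [0x30, 0x15, 0xd8, 0x19, 0x28, 0x3d, 0x4b, 0x71]
t1 = [0x30, 0xdd, 0x15, 0x69, 0xd8, 0x26, 0x19, 0x7b]
t2 = [0x19, 0x7b, 0x30, 0xdd, 0x15, 0x69, 0xd8, 0x26]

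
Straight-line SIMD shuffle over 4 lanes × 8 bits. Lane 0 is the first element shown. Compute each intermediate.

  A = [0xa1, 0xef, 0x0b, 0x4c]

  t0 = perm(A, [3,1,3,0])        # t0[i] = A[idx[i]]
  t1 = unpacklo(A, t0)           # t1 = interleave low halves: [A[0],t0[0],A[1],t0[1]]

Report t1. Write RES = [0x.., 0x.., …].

RES = [0xa1, 0x4c, 0xef, 0xef]

  t0: 4c ef 4c a1
  t1: a1 4c ef ef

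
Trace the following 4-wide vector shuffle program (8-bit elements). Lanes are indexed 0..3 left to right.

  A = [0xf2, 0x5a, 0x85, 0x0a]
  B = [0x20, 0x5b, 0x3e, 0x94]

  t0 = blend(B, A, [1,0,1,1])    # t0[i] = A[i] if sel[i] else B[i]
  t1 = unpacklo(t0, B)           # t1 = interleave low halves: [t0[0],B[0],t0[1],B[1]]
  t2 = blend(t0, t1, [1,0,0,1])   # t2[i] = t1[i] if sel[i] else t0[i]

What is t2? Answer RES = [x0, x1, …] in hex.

t0 = [0xf2, 0x5b, 0x85, 0x0a]
t1 = [0xf2, 0x20, 0x5b, 0x5b]
t2 = [0xf2, 0x5b, 0x85, 0x5b]

RES = [0xf2, 0x5b, 0x85, 0x5b]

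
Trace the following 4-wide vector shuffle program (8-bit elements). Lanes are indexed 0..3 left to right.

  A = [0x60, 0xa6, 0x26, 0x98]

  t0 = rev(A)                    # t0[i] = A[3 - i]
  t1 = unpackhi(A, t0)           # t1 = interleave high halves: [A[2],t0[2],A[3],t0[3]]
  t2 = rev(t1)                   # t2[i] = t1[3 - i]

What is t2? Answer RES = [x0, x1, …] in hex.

→ t0 |98|26|a6|60|
→ t1 |26|a6|98|60|
→ t2 |60|98|a6|26|

RES = [0x60, 0x98, 0xa6, 0x26]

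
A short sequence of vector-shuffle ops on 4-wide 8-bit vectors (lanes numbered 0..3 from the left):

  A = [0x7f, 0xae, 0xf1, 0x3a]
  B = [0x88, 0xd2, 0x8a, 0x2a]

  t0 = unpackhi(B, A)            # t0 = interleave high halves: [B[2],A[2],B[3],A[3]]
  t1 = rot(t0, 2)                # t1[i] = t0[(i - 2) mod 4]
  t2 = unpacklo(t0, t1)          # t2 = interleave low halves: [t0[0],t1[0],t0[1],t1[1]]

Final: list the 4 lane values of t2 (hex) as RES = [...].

RES = [ 0x8a  0x2a  0xf1  0x3a ]

→ t0 |8a|f1|2a|3a|
→ t1 |2a|3a|8a|f1|
→ t2 |8a|2a|f1|3a|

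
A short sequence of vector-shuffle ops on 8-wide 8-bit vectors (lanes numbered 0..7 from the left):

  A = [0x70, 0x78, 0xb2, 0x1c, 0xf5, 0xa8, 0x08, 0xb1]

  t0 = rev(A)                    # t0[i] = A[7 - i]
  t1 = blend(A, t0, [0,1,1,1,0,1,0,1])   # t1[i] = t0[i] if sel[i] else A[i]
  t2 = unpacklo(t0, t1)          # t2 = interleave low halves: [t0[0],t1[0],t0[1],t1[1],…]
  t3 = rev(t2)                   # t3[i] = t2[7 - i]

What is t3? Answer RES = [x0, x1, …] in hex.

→ t0 |b1|08|a8|f5|1c|b2|78|70|
→ t1 |70|08|a8|f5|f5|b2|08|70|
→ t2 |b1|70|08|08|a8|a8|f5|f5|
→ t3 |f5|f5|a8|a8|08|08|70|b1|

RES = [0xf5, 0xf5, 0xa8, 0xa8, 0x08, 0x08, 0x70, 0xb1]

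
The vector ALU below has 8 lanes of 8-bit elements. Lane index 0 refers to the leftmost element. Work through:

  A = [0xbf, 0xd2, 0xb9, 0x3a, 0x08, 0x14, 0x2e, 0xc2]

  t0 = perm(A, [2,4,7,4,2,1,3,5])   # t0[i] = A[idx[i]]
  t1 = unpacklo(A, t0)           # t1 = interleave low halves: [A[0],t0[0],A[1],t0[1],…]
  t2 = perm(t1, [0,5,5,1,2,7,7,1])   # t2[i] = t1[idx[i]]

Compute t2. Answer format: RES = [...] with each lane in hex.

RES = [ 0xbf  0xc2  0xc2  0xb9  0xd2  0x08  0x08  0xb9 ]

→ t0 |b9|08|c2|08|b9|d2|3a|14|
→ t1 |bf|b9|d2|08|b9|c2|3a|08|
→ t2 |bf|c2|c2|b9|d2|08|08|b9|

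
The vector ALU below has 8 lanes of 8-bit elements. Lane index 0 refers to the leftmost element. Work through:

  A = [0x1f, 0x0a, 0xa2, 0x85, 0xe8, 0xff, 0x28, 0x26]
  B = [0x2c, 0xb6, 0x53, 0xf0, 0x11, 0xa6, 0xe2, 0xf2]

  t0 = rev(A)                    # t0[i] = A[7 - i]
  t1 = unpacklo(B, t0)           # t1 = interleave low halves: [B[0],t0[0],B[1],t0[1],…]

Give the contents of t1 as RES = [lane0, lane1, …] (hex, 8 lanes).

RES = [0x2c, 0x26, 0xb6, 0x28, 0x53, 0xff, 0xf0, 0xe8]

→ t0 |26|28|ff|e8|85|a2|0a|1f|
→ t1 |2c|26|b6|28|53|ff|f0|e8|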